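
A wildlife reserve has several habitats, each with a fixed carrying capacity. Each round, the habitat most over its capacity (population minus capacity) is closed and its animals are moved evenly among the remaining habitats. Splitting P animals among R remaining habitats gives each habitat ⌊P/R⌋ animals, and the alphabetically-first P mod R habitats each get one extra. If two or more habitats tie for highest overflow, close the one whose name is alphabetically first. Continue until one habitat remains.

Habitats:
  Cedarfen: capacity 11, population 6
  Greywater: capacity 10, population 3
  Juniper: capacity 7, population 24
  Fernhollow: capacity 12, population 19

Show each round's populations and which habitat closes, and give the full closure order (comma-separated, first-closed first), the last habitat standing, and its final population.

Round 1: Cedarfen=6 Fernhollow=19 Greywater=3 Juniper=24 → close Juniper (overflow 17)
  24÷3 = 8 each, +1 to first 0
Round 2: Cedarfen=14 Fernhollow=27 Greywater=11 → close Fernhollow (overflow 15)
  27÷2 = 13 each, +1 to first 1
Round 3: Cedarfen=28 Greywater=24 → close Cedarfen (overflow 17)
  28÷1 = 28 each, +1 to first 0

Closure order: Juniper, Fernhollow, Cedarfen
Last habitat: Greywater with 52 animals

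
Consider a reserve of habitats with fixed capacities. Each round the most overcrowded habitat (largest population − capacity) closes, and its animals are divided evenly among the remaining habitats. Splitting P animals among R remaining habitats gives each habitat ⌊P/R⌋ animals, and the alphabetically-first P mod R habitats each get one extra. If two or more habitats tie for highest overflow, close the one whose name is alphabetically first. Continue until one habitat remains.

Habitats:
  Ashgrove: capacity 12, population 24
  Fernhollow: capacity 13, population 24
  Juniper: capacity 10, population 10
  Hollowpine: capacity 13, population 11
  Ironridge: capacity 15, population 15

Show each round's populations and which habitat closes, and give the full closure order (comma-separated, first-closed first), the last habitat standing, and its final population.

Round 1: Ashgrove=24 Fernhollow=24 Hollowpine=11 Ironridge=15 Juniper=10 → close Ashgrove (overflow 12)
  24÷4 = 6 each, +1 to first 0
Round 2: Fernhollow=30 Hollowpine=17 Ironridge=21 Juniper=16 → close Fernhollow (overflow 17)
  30÷3 = 10 each, +1 to first 0
Round 3: Hollowpine=27 Ironridge=31 Juniper=26 → close Ironridge (overflow 16)
  31÷2 = 15 each, +1 to first 1
Round 4: Hollowpine=43 Juniper=41 → close Juniper (overflow 31)
  41÷1 = 41 each, +1 to first 0

Closure order: Ashgrove, Fernhollow, Ironridge, Juniper
Last habitat: Hollowpine with 84 animals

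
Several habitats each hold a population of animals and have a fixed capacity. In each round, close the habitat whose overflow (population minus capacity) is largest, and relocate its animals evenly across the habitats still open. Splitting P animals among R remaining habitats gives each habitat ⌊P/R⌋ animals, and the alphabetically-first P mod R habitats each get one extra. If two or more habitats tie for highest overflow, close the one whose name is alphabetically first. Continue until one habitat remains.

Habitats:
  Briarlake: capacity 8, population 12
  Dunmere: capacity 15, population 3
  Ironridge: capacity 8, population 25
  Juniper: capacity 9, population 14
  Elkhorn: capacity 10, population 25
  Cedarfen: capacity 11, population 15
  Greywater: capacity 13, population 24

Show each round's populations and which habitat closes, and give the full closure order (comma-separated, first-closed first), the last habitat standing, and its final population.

Round 1: Briarlake=12 Cedarfen=15 Dunmere=3 Elkhorn=25 Greywater=24 Ironridge=25 Juniper=14 → close Ironridge (overflow 17)
  25÷6 = 4 each, +1 to first 1
Round 2: Briarlake=17 Cedarfen=19 Dunmere=7 Elkhorn=29 Greywater=28 Juniper=18 → close Elkhorn (overflow 19)
  29÷5 = 5 each, +1 to first 4
Round 3: Briarlake=23 Cedarfen=25 Dunmere=13 Greywater=34 Juniper=23 → close Greywater (overflow 21)
  34÷4 = 8 each, +1 to first 2
Round 4: Briarlake=32 Cedarfen=34 Dunmere=21 Juniper=31 → close Briarlake (overflow 24)
  32÷3 = 10 each, +1 to first 2
Round 5: Cedarfen=45 Dunmere=32 Juniper=41 → close Cedarfen (overflow 34)
  45÷2 = 22 each, +1 to first 1
Round 6: Dunmere=55 Juniper=63 → close Juniper (overflow 54)
  63÷1 = 63 each, +1 to first 0

Closure order: Ironridge, Elkhorn, Greywater, Briarlake, Cedarfen, Juniper
Last habitat: Dunmere with 118 animals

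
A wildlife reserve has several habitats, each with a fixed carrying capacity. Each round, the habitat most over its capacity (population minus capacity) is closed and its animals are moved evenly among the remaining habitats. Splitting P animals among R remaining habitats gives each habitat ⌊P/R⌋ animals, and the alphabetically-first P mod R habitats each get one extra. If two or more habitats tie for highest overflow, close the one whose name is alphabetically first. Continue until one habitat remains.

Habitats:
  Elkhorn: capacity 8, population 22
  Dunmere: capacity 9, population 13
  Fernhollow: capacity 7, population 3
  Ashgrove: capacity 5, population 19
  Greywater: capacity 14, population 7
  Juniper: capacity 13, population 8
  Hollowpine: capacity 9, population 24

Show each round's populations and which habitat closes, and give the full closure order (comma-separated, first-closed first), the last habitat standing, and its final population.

Closure order: Hollowpine, Ashgrove, Elkhorn, Dunmere, Fernhollow, Juniper
Last habitat: Greywater with 96 animals

Round 1: Ashgrove=19 Dunmere=13 Elkhorn=22 Fernhollow=3 Greywater=7 Hollowpine=24 Juniper=8 → close Hollowpine (overflow 15)
  24÷6 = 4 each, +1 to first 0
Round 2: Ashgrove=23 Dunmere=17 Elkhorn=26 Fernhollow=7 Greywater=11 Juniper=12 → close Ashgrove (overflow 18)
  23÷5 = 4 each, +1 to first 3
Round 3: Dunmere=22 Elkhorn=31 Fernhollow=12 Greywater=15 Juniper=16 → close Elkhorn (overflow 23)
  31÷4 = 7 each, +1 to first 3
Round 4: Dunmere=30 Fernhollow=20 Greywater=23 Juniper=23 → close Dunmere (overflow 21)
  30÷3 = 10 each, +1 to first 0
Round 5: Fernhollow=30 Greywater=33 Juniper=33 → close Fernhollow (overflow 23)
  30÷2 = 15 each, +1 to first 0
Round 6: Greywater=48 Juniper=48 → close Juniper (overflow 35)
  48÷1 = 48 each, +1 to first 0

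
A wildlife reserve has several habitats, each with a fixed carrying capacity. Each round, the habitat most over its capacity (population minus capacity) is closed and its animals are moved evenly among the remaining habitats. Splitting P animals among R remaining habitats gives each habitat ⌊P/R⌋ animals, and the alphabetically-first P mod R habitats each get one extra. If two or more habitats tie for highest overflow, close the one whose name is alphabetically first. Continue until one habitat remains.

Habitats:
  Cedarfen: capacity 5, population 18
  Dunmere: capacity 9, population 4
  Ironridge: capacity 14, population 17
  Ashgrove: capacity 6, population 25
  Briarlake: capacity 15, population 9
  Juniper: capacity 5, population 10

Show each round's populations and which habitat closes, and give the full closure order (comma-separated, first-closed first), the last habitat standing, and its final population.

Closure order: Ashgrove, Cedarfen, Juniper, Ironridge, Dunmere
Last habitat: Briarlake with 83 animals

Round 1: Ashgrove=25 Briarlake=9 Cedarfen=18 Dunmere=4 Ironridge=17 Juniper=10 → close Ashgrove (overflow 19)
  25÷5 = 5 each, +1 to first 0
Round 2: Briarlake=14 Cedarfen=23 Dunmere=9 Ironridge=22 Juniper=15 → close Cedarfen (overflow 18)
  23÷4 = 5 each, +1 to first 3
Round 3: Briarlake=20 Dunmere=15 Ironridge=28 Juniper=20 → close Juniper (overflow 15)
  20÷3 = 6 each, +1 to first 2
Round 4: Briarlake=27 Dunmere=22 Ironridge=34 → close Ironridge (overflow 20)
  34÷2 = 17 each, +1 to first 0
Round 5: Briarlake=44 Dunmere=39 → close Dunmere (overflow 30)
  39÷1 = 39 each, +1 to first 0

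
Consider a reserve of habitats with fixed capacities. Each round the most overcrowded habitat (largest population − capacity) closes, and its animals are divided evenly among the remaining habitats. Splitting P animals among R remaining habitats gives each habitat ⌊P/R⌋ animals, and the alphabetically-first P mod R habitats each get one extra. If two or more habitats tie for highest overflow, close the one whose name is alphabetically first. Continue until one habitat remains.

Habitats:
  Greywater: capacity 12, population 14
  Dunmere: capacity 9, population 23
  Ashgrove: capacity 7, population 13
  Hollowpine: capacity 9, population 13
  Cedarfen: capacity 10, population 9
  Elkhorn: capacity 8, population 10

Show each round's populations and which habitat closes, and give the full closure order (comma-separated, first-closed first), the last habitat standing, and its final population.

Round 1: Ashgrove=13 Cedarfen=9 Dunmere=23 Elkhorn=10 Greywater=14 Hollowpine=13 → close Dunmere (overflow 14)
  23÷5 = 4 each, +1 to first 3
Round 2: Ashgrove=18 Cedarfen=14 Elkhorn=15 Greywater=18 Hollowpine=17 → close Ashgrove (overflow 11)
  18÷4 = 4 each, +1 to first 2
Round 3: Cedarfen=19 Elkhorn=20 Greywater=22 Hollowpine=21 → close Elkhorn (overflow 12)
  20÷3 = 6 each, +1 to first 2
Round 4: Cedarfen=26 Greywater=29 Hollowpine=27 → close Hollowpine (overflow 18)
  27÷2 = 13 each, +1 to first 1
Round 5: Cedarfen=40 Greywater=42 → close Cedarfen (overflow 30)
  40÷1 = 40 each, +1 to first 0

Closure order: Dunmere, Ashgrove, Elkhorn, Hollowpine, Cedarfen
Last habitat: Greywater with 82 animals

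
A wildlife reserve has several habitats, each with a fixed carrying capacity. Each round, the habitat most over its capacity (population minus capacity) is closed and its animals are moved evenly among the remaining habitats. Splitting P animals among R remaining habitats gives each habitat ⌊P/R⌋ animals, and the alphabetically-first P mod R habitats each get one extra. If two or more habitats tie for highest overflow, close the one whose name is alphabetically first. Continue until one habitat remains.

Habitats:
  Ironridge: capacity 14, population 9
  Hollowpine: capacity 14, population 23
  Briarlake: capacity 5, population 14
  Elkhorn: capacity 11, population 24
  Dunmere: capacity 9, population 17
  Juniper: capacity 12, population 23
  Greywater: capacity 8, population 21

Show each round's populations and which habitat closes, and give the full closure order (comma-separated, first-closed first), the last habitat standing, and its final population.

Round 1: Briarlake=14 Dunmere=17 Elkhorn=24 Greywater=21 Hollowpine=23 Ironridge=9 Juniper=23 → close Elkhorn (overflow 13)
  24÷6 = 4 each, +1 to first 0
Round 2: Briarlake=18 Dunmere=21 Greywater=25 Hollowpine=27 Ironridge=13 Juniper=27 → close Greywater (overflow 17)
  25÷5 = 5 each, +1 to first 0
Round 3: Briarlake=23 Dunmere=26 Hollowpine=32 Ironridge=18 Juniper=32 → close Juniper (overflow 20)
  32÷4 = 8 each, +1 to first 0
Round 4: Briarlake=31 Dunmere=34 Hollowpine=40 Ironridge=26 → close Briarlake (overflow 26)
  31÷3 = 10 each, +1 to first 1
Round 5: Dunmere=45 Hollowpine=50 Ironridge=36 → close Dunmere (overflow 36)
  45÷2 = 22 each, +1 to first 1
Round 6: Hollowpine=73 Ironridge=58 → close Hollowpine (overflow 59)
  73÷1 = 73 each, +1 to first 0

Closure order: Elkhorn, Greywater, Juniper, Briarlake, Dunmere, Hollowpine
Last habitat: Ironridge with 131 animals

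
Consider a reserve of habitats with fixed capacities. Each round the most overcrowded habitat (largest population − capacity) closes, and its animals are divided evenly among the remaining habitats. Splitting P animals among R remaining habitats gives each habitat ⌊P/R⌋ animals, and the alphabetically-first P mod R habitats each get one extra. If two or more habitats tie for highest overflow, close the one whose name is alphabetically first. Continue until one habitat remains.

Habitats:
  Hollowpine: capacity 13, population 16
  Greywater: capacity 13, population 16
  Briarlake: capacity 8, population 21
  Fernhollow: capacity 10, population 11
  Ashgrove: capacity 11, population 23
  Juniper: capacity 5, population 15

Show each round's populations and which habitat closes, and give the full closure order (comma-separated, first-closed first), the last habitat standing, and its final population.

Closure order: Briarlake, Ashgrove, Juniper, Greywater, Hollowpine
Last habitat: Fernhollow with 102 animals

Round 1: Ashgrove=23 Briarlake=21 Fernhollow=11 Greywater=16 Hollowpine=16 Juniper=15 → close Briarlake (overflow 13)
  21÷5 = 4 each, +1 to first 1
Round 2: Ashgrove=28 Fernhollow=15 Greywater=20 Hollowpine=20 Juniper=19 → close Ashgrove (overflow 17)
  28÷4 = 7 each, +1 to first 0
Round 3: Fernhollow=22 Greywater=27 Hollowpine=27 Juniper=26 → close Juniper (overflow 21)
  26÷3 = 8 each, +1 to first 2
Round 4: Fernhollow=31 Greywater=36 Hollowpine=35 → close Greywater (overflow 23)
  36÷2 = 18 each, +1 to first 0
Round 5: Fernhollow=49 Hollowpine=53 → close Hollowpine (overflow 40)
  53÷1 = 53 each, +1 to first 0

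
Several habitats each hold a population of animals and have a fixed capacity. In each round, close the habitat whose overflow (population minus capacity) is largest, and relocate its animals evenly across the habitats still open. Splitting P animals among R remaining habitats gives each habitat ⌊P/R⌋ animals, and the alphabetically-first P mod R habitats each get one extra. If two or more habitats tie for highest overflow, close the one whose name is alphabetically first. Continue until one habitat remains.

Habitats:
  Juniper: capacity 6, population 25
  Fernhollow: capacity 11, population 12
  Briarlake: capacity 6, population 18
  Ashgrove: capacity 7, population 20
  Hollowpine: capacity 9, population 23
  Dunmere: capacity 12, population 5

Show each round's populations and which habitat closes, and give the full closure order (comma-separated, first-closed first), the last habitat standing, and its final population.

Closure order: Juniper, Hollowpine, Ashgrove, Briarlake, Fernhollow
Last habitat: Dunmere with 103 animals

Round 1: Ashgrove=20 Briarlake=18 Dunmere=5 Fernhollow=12 Hollowpine=23 Juniper=25 → close Juniper (overflow 19)
  25÷5 = 5 each, +1 to first 0
Round 2: Ashgrove=25 Briarlake=23 Dunmere=10 Fernhollow=17 Hollowpine=28 → close Hollowpine (overflow 19)
  28÷4 = 7 each, +1 to first 0
Round 3: Ashgrove=32 Briarlake=30 Dunmere=17 Fernhollow=24 → close Ashgrove (overflow 25)
  32÷3 = 10 each, +1 to first 2
Round 4: Briarlake=41 Dunmere=28 Fernhollow=34 → close Briarlake (overflow 35)
  41÷2 = 20 each, +1 to first 1
Round 5: Dunmere=49 Fernhollow=54 → close Fernhollow (overflow 43)
  54÷1 = 54 each, +1 to first 0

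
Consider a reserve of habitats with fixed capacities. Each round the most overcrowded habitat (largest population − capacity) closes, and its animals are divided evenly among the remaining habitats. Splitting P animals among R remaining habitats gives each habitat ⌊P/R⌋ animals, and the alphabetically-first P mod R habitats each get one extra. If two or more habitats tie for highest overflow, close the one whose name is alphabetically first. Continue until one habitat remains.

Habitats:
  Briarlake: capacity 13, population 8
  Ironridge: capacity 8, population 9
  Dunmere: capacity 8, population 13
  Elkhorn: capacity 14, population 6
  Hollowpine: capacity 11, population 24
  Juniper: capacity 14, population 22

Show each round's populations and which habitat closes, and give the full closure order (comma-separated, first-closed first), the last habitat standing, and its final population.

Round 1: Briarlake=8 Dunmere=13 Elkhorn=6 Hollowpine=24 Ironridge=9 Juniper=22 → close Hollowpine (overflow 13)
  24÷5 = 4 each, +1 to first 4
Round 2: Briarlake=13 Dunmere=18 Elkhorn=11 Ironridge=14 Juniper=26 → close Juniper (overflow 12)
  26÷4 = 6 each, +1 to first 2
Round 3: Briarlake=20 Dunmere=25 Elkhorn=17 Ironridge=20 → close Dunmere (overflow 17)
  25÷3 = 8 each, +1 to first 1
Round 4: Briarlake=29 Elkhorn=25 Ironridge=28 → close Ironridge (overflow 20)
  28÷2 = 14 each, +1 to first 0
Round 5: Briarlake=43 Elkhorn=39 → close Briarlake (overflow 30)
  43÷1 = 43 each, +1 to first 0

Closure order: Hollowpine, Juniper, Dunmere, Ironridge, Briarlake
Last habitat: Elkhorn with 82 animals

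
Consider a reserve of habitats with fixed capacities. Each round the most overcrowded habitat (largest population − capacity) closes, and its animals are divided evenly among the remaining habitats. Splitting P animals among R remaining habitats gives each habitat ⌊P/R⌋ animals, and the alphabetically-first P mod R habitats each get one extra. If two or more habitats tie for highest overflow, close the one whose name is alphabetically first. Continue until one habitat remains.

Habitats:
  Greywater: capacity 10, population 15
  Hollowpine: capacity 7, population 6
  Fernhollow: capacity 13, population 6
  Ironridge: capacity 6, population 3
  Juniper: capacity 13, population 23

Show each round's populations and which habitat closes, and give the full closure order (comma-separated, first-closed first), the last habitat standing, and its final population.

Round 1: Fernhollow=6 Greywater=15 Hollowpine=6 Ironridge=3 Juniper=23 → close Juniper (overflow 10)
  23÷4 = 5 each, +1 to first 3
Round 2: Fernhollow=12 Greywater=21 Hollowpine=12 Ironridge=8 → close Greywater (overflow 11)
  21÷3 = 7 each, +1 to first 0
Round 3: Fernhollow=19 Hollowpine=19 Ironridge=15 → close Hollowpine (overflow 12)
  19÷2 = 9 each, +1 to first 1
Round 4: Fernhollow=29 Ironridge=24 → close Ironridge (overflow 18)
  24÷1 = 24 each, +1 to first 0

Closure order: Juniper, Greywater, Hollowpine, Ironridge
Last habitat: Fernhollow with 53 animals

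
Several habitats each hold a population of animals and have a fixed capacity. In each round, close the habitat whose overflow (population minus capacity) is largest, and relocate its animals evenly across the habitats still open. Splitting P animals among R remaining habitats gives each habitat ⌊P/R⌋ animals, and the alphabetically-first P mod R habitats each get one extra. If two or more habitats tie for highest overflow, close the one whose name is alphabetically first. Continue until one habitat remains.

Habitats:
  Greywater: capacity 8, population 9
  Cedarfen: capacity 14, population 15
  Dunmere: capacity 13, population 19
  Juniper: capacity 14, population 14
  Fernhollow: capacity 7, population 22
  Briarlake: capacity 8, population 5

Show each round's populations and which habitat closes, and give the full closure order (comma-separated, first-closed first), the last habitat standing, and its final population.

Round 1: Briarlake=5 Cedarfen=15 Dunmere=19 Fernhollow=22 Greywater=9 Juniper=14 → close Fernhollow (overflow 15)
  22÷5 = 4 each, +1 to first 2
Round 2: Briarlake=10 Cedarfen=20 Dunmere=23 Greywater=13 Juniper=18 → close Dunmere (overflow 10)
  23÷4 = 5 each, +1 to first 3
Round 3: Briarlake=16 Cedarfen=26 Greywater=19 Juniper=23 → close Cedarfen (overflow 12)
  26÷3 = 8 each, +1 to first 2
Round 4: Briarlake=25 Greywater=28 Juniper=31 → close Greywater (overflow 20)
  28÷2 = 14 each, +1 to first 0
Round 5: Briarlake=39 Juniper=45 → close Briarlake (overflow 31)
  39÷1 = 39 each, +1 to first 0

Closure order: Fernhollow, Dunmere, Cedarfen, Greywater, Briarlake
Last habitat: Juniper with 84 animals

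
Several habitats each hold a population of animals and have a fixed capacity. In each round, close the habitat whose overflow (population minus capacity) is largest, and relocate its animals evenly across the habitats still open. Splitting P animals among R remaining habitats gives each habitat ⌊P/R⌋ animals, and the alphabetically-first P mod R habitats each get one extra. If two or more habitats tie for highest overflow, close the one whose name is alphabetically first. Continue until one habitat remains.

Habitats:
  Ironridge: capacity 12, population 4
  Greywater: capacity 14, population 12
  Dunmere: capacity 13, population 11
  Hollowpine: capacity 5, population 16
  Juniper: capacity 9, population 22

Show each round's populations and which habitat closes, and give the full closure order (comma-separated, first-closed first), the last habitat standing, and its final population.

Round 1: Dunmere=11 Greywater=12 Hollowpine=16 Ironridge=4 Juniper=22 → close Juniper (overflow 13)
  22÷4 = 5 each, +1 to first 2
Round 2: Dunmere=17 Greywater=18 Hollowpine=21 Ironridge=9 → close Hollowpine (overflow 16)
  21÷3 = 7 each, +1 to first 0
Round 3: Dunmere=24 Greywater=25 Ironridge=16 → close Dunmere (overflow 11)
  24÷2 = 12 each, +1 to first 0
Round 4: Greywater=37 Ironridge=28 → close Greywater (overflow 23)
  37÷1 = 37 each, +1 to first 0

Closure order: Juniper, Hollowpine, Dunmere, Greywater
Last habitat: Ironridge with 65 animals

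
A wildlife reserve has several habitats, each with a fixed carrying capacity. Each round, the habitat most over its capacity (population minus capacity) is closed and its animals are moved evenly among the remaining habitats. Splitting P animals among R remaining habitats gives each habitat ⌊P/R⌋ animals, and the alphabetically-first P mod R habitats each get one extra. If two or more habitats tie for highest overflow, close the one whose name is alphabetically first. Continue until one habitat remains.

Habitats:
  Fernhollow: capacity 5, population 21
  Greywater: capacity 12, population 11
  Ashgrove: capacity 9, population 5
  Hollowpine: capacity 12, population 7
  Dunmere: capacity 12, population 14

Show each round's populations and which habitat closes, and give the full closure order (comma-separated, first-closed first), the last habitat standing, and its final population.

Round 1: Ashgrove=5 Dunmere=14 Fernhollow=21 Greywater=11 Hollowpine=7 → close Fernhollow (overflow 16)
  21÷4 = 5 each, +1 to first 1
Round 2: Ashgrove=11 Dunmere=19 Greywater=16 Hollowpine=12 → close Dunmere (overflow 7)
  19÷3 = 6 each, +1 to first 1
Round 3: Ashgrove=18 Greywater=22 Hollowpine=18 → close Greywater (overflow 10)
  22÷2 = 11 each, +1 to first 0
Round 4: Ashgrove=29 Hollowpine=29 → close Ashgrove (overflow 20)
  29÷1 = 29 each, +1 to first 0

Closure order: Fernhollow, Dunmere, Greywater, Ashgrove
Last habitat: Hollowpine with 58 animals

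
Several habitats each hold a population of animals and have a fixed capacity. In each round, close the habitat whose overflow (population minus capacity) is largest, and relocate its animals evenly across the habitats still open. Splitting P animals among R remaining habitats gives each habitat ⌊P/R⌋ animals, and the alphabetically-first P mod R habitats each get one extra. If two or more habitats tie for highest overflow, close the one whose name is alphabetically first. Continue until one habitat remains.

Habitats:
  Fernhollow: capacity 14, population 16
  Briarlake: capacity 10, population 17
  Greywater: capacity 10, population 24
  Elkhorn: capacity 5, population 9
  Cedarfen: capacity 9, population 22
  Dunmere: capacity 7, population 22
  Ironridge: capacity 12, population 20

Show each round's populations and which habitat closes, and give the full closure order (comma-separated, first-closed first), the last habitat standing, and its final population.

Round 1: Briarlake=17 Cedarfen=22 Dunmere=22 Elkhorn=9 Fernhollow=16 Greywater=24 Ironridge=20 → close Dunmere (overflow 15)
  22÷6 = 3 each, +1 to first 4
Round 2: Briarlake=21 Cedarfen=26 Elkhorn=13 Fernhollow=20 Greywater=27 Ironridge=23 → close Cedarfen (overflow 17)
  26÷5 = 5 each, +1 to first 1
Round 3: Briarlake=27 Elkhorn=18 Fernhollow=25 Greywater=32 Ironridge=28 → close Greywater (overflow 22)
  32÷4 = 8 each, +1 to first 0
Round 4: Briarlake=35 Elkhorn=26 Fernhollow=33 Ironridge=36 → close Briarlake (overflow 25)
  35÷3 = 11 each, +1 to first 2
Round 5: Elkhorn=38 Fernhollow=45 Ironridge=47 → close Ironridge (overflow 35)
  47÷2 = 23 each, +1 to first 1
Round 6: Elkhorn=62 Fernhollow=68 → close Elkhorn (overflow 57)
  62÷1 = 62 each, +1 to first 0

Closure order: Dunmere, Cedarfen, Greywater, Briarlake, Ironridge, Elkhorn
Last habitat: Fernhollow with 130 animals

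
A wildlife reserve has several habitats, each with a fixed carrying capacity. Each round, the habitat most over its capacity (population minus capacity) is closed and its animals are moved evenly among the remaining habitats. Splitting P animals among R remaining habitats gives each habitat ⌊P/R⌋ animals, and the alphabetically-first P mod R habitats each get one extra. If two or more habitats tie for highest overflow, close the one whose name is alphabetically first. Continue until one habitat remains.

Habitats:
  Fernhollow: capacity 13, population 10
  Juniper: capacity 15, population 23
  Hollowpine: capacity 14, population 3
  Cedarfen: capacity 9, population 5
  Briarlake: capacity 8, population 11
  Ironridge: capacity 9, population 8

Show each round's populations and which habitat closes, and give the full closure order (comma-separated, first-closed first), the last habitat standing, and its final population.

Round 1: Briarlake=11 Cedarfen=5 Fernhollow=10 Hollowpine=3 Ironridge=8 Juniper=23 → close Juniper (overflow 8)
  23÷5 = 4 each, +1 to first 3
Round 2: Briarlake=16 Cedarfen=10 Fernhollow=15 Hollowpine=7 Ironridge=12 → close Briarlake (overflow 8)
  16÷4 = 4 each, +1 to first 0
Round 3: Cedarfen=14 Fernhollow=19 Hollowpine=11 Ironridge=16 → close Ironridge (overflow 7)
  16÷3 = 5 each, +1 to first 1
Round 4: Cedarfen=20 Fernhollow=24 Hollowpine=16 → close Cedarfen (overflow 11)
  20÷2 = 10 each, +1 to first 0
Round 5: Fernhollow=34 Hollowpine=26 → close Fernhollow (overflow 21)
  34÷1 = 34 each, +1 to first 0

Closure order: Juniper, Briarlake, Ironridge, Cedarfen, Fernhollow
Last habitat: Hollowpine with 60 animals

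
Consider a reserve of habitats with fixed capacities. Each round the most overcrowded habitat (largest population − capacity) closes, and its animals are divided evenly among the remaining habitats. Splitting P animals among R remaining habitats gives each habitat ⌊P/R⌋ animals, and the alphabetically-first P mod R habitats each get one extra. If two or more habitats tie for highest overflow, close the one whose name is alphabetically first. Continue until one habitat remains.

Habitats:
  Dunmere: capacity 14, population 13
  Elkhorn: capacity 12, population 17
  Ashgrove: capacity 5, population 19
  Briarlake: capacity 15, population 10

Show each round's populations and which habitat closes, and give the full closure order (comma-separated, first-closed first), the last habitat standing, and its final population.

Round 1: Ashgrove=19 Briarlake=10 Dunmere=13 Elkhorn=17 → close Ashgrove (overflow 14)
  19÷3 = 6 each, +1 to first 1
Round 2: Briarlake=17 Dunmere=19 Elkhorn=23 → close Elkhorn (overflow 11)
  23÷2 = 11 each, +1 to first 1
Round 3: Briarlake=29 Dunmere=30 → close Dunmere (overflow 16)
  30÷1 = 30 each, +1 to first 0

Closure order: Ashgrove, Elkhorn, Dunmere
Last habitat: Briarlake with 59 animals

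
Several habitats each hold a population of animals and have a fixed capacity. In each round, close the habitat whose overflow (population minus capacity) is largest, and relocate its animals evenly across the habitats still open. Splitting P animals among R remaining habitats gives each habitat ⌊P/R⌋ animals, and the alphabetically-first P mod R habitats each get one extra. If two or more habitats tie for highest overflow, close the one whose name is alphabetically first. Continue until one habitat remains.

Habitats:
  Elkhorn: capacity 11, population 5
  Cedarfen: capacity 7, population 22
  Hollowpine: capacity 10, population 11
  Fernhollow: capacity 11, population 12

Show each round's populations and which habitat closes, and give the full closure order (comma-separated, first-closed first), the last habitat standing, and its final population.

Round 1: Cedarfen=22 Elkhorn=5 Fernhollow=12 Hollowpine=11 → close Cedarfen (overflow 15)
  22÷3 = 7 each, +1 to first 1
Round 2: Elkhorn=13 Fernhollow=19 Hollowpine=18 → close Fernhollow (overflow 8)
  19÷2 = 9 each, +1 to first 1
Round 3: Elkhorn=23 Hollowpine=27 → close Hollowpine (overflow 17)
  27÷1 = 27 each, +1 to first 0

Closure order: Cedarfen, Fernhollow, Hollowpine
Last habitat: Elkhorn with 50 animals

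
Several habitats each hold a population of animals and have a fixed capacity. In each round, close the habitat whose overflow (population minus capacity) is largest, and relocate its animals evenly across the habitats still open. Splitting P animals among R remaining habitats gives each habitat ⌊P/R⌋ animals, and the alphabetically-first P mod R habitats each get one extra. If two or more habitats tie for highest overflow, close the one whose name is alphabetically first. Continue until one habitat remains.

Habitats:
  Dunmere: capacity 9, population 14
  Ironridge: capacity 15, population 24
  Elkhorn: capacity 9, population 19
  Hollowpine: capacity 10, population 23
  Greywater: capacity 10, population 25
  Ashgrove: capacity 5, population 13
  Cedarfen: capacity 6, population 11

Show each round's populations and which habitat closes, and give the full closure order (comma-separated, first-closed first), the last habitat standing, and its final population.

Round 1: Ashgrove=13 Cedarfen=11 Dunmere=14 Elkhorn=19 Greywater=25 Hollowpine=23 Ironridge=24 → close Greywater (overflow 15)
  25÷6 = 4 each, +1 to first 1
Round 2: Ashgrove=18 Cedarfen=15 Dunmere=18 Elkhorn=23 Hollowpine=27 Ironridge=28 → close Hollowpine (overflow 17)
  27÷5 = 5 each, +1 to first 2
Round 3: Ashgrove=24 Cedarfen=21 Dunmere=23 Elkhorn=28 Ironridge=33 → close Ashgrove (overflow 19)
  24÷4 = 6 each, +1 to first 0
Round 4: Cedarfen=27 Dunmere=29 Elkhorn=34 Ironridge=39 → close Elkhorn (overflow 25)
  34÷3 = 11 each, +1 to first 1
Round 5: Cedarfen=39 Dunmere=40 Ironridge=50 → close Ironridge (overflow 35)
  50÷2 = 25 each, +1 to first 0
Round 6: Cedarfen=64 Dunmere=65 → close Cedarfen (overflow 58)
  64÷1 = 64 each, +1 to first 0

Closure order: Greywater, Hollowpine, Ashgrove, Elkhorn, Ironridge, Cedarfen
Last habitat: Dunmere with 129 animals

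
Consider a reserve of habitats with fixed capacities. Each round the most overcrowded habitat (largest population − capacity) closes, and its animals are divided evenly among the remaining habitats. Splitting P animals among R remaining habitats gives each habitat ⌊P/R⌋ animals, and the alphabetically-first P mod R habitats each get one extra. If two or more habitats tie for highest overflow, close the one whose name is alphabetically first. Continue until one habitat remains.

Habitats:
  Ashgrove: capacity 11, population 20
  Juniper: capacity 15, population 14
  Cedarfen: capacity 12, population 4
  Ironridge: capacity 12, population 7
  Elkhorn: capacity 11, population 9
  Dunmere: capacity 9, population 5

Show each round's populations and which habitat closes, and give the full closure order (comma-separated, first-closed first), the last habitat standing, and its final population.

Closure order: Ashgrove, Juniper, Elkhorn, Dunmere, Ironridge
Last habitat: Cedarfen with 59 animals

Round 1: Ashgrove=20 Cedarfen=4 Dunmere=5 Elkhorn=9 Ironridge=7 Juniper=14 → close Ashgrove (overflow 9)
  20÷5 = 4 each, +1 to first 0
Round 2: Cedarfen=8 Dunmere=9 Elkhorn=13 Ironridge=11 Juniper=18 → close Juniper (overflow 3)
  18÷4 = 4 each, +1 to first 2
Round 3: Cedarfen=13 Dunmere=14 Elkhorn=17 Ironridge=15 → close Elkhorn (overflow 6)
  17÷3 = 5 each, +1 to first 2
Round 4: Cedarfen=19 Dunmere=20 Ironridge=20 → close Dunmere (overflow 11)
  20÷2 = 10 each, +1 to first 0
Round 5: Cedarfen=29 Ironridge=30 → close Ironridge (overflow 18)
  30÷1 = 30 each, +1 to first 0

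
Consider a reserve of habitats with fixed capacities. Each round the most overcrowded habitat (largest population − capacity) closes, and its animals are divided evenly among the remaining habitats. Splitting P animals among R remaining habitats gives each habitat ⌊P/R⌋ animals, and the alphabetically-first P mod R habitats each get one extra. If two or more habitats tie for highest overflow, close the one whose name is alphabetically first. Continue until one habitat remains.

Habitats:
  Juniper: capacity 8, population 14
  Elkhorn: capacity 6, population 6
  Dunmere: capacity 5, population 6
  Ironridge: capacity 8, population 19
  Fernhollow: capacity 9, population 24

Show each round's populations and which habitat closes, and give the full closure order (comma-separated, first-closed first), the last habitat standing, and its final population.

Closure order: Fernhollow, Ironridge, Juniper, Dunmere
Last habitat: Elkhorn with 69 animals

Round 1: Dunmere=6 Elkhorn=6 Fernhollow=24 Ironridge=19 Juniper=14 → close Fernhollow (overflow 15)
  24÷4 = 6 each, +1 to first 0
Round 2: Dunmere=12 Elkhorn=12 Ironridge=25 Juniper=20 → close Ironridge (overflow 17)
  25÷3 = 8 each, +1 to first 1
Round 3: Dunmere=21 Elkhorn=20 Juniper=28 → close Juniper (overflow 20)
  28÷2 = 14 each, +1 to first 0
Round 4: Dunmere=35 Elkhorn=34 → close Dunmere (overflow 30)
  35÷1 = 35 each, +1 to first 0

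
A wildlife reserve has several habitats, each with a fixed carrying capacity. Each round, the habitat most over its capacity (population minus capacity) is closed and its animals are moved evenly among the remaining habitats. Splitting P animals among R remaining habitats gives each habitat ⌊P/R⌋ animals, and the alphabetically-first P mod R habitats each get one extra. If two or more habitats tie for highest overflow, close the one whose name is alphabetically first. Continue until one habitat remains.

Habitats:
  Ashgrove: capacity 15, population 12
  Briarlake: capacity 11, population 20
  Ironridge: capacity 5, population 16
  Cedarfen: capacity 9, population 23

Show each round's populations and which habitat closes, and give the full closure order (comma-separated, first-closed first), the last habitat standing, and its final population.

Closure order: Cedarfen, Ironridge, Briarlake
Last habitat: Ashgrove with 71 animals

Round 1: Ashgrove=12 Briarlake=20 Cedarfen=23 Ironridge=16 → close Cedarfen (overflow 14)
  23÷3 = 7 each, +1 to first 2
Round 2: Ashgrove=20 Briarlake=28 Ironridge=23 → close Ironridge (overflow 18)
  23÷2 = 11 each, +1 to first 1
Round 3: Ashgrove=32 Briarlake=39 → close Briarlake (overflow 28)
  39÷1 = 39 each, +1 to first 0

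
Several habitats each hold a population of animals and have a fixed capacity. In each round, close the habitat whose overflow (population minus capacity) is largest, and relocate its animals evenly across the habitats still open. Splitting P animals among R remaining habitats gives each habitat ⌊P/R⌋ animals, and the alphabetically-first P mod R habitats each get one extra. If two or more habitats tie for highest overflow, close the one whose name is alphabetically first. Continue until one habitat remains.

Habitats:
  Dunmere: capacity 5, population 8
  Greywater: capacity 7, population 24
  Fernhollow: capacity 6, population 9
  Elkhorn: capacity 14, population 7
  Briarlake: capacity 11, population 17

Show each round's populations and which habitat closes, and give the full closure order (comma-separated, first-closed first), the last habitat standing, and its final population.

Round 1: Briarlake=17 Dunmere=8 Elkhorn=7 Fernhollow=9 Greywater=24 → close Greywater (overflow 17)
  24÷4 = 6 each, +1 to first 0
Round 2: Briarlake=23 Dunmere=14 Elkhorn=13 Fernhollow=15 → close Briarlake (overflow 12)
  23÷3 = 7 each, +1 to first 2
Round 3: Dunmere=22 Elkhorn=21 Fernhollow=22 → close Dunmere (overflow 17)
  22÷2 = 11 each, +1 to first 0
Round 4: Elkhorn=32 Fernhollow=33 → close Fernhollow (overflow 27)
  33÷1 = 33 each, +1 to first 0

Closure order: Greywater, Briarlake, Dunmere, Fernhollow
Last habitat: Elkhorn with 65 animals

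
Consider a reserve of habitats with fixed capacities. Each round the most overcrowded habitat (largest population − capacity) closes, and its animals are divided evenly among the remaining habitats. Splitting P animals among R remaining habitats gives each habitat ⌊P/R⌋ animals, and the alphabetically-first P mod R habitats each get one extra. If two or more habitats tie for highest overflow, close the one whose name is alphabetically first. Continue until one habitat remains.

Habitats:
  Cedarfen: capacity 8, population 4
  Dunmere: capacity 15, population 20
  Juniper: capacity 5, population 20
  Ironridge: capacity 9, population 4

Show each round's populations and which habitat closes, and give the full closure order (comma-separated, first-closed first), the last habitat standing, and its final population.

Round 1: Cedarfen=4 Dunmere=20 Ironridge=4 Juniper=20 → close Juniper (overflow 15)
  20÷3 = 6 each, +1 to first 2
Round 2: Cedarfen=11 Dunmere=27 Ironridge=10 → close Dunmere (overflow 12)
  27÷2 = 13 each, +1 to first 1
Round 3: Cedarfen=25 Ironridge=23 → close Cedarfen (overflow 17)
  25÷1 = 25 each, +1 to first 0

Closure order: Juniper, Dunmere, Cedarfen
Last habitat: Ironridge with 48 animals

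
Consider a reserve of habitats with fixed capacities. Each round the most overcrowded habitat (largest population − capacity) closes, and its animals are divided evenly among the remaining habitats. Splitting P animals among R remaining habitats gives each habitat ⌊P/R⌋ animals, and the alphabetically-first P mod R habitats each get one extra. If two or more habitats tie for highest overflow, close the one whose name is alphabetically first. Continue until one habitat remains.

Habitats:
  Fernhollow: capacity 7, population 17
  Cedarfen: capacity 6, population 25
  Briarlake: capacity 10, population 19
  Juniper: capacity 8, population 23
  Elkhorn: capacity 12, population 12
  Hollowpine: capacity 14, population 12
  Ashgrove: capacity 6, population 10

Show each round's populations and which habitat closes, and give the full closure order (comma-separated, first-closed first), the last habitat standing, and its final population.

Round 1: Ashgrove=10 Briarlake=19 Cedarfen=25 Elkhorn=12 Fernhollow=17 Hollowpine=12 Juniper=23 → close Cedarfen (overflow 19)
  25÷6 = 4 each, +1 to first 1
Round 2: Ashgrove=15 Briarlake=23 Elkhorn=16 Fernhollow=21 Hollowpine=16 Juniper=27 → close Juniper (overflow 19)
  27÷5 = 5 each, +1 to first 2
Round 3: Ashgrove=21 Briarlake=29 Elkhorn=21 Fernhollow=26 Hollowpine=21 → close Briarlake (overflow 19)
  29÷4 = 7 each, +1 to first 1
Round 4: Ashgrove=29 Elkhorn=28 Fernhollow=33 Hollowpine=28 → close Fernhollow (overflow 26)
  33÷3 = 11 each, +1 to first 0
Round 5: Ashgrove=40 Elkhorn=39 Hollowpine=39 → close Ashgrove (overflow 34)
  40÷2 = 20 each, +1 to first 0
Round 6: Elkhorn=59 Hollowpine=59 → close Elkhorn (overflow 47)
  59÷1 = 59 each, +1 to first 0

Closure order: Cedarfen, Juniper, Briarlake, Fernhollow, Ashgrove, Elkhorn
Last habitat: Hollowpine with 118 animals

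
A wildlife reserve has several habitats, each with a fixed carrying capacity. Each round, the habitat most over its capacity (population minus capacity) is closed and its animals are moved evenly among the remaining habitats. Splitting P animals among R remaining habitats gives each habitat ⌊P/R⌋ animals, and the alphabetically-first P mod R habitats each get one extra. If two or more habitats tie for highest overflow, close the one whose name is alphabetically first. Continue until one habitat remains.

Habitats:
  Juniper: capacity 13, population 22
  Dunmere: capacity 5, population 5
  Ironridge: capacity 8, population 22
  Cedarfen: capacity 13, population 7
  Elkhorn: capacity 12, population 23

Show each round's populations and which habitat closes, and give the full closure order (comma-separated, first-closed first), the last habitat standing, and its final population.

Closure order: Ironridge, Elkhorn, Juniper, Dunmere
Last habitat: Cedarfen with 79 animals

Round 1: Cedarfen=7 Dunmere=5 Elkhorn=23 Ironridge=22 Juniper=22 → close Ironridge (overflow 14)
  22÷4 = 5 each, +1 to first 2
Round 2: Cedarfen=13 Dunmere=11 Elkhorn=28 Juniper=27 → close Elkhorn (overflow 16)
  28÷3 = 9 each, +1 to first 1
Round 3: Cedarfen=23 Dunmere=20 Juniper=36 → close Juniper (overflow 23)
  36÷2 = 18 each, +1 to first 0
Round 4: Cedarfen=41 Dunmere=38 → close Dunmere (overflow 33)
  38÷1 = 38 each, +1 to first 0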